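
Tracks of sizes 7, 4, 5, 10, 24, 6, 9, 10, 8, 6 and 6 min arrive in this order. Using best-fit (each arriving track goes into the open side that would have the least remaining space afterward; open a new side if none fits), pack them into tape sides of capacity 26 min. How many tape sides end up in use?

4

  7 → side 1 (new)  [load 7/26]
  4 → side 1  [load 11/26]
  5 → side 1  [load 16/26]
  10 → side 1  [load 26/26]
  24 → side 2 (new)  [load 24/26]
  6 → side 3 (new)  [load 6/26]
  9 → side 3  [load 15/26]
  10 → side 3  [load 25/26]
  8 → side 4 (new)  [load 8/26]
  6 → side 4  [load 14/26]
  6 → side 4  [load 20/26]
4 tape sides opened.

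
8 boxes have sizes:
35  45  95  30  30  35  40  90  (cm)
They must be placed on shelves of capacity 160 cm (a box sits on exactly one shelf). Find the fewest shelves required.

3

Total = 95 + 90 + 45 + 40 + 35 + 35 + 30 + 30 = 400 cm.
Lower bound: ⌈400/160⌉ = 3 shelves.
A packing using 3 shelves:
  shelf 1: 95 + 45 = 140
  shelf 2: 90 + 40 + 30 = 160
  shelf 3: 35 + 35 + 30 = 100
This matches the lower bound, so 3 is optimal.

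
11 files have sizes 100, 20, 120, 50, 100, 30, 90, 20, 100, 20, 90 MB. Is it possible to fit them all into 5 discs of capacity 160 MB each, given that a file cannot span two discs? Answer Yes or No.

No

Total = 740 MB; ⌈740/160⌉ = 5.
6 files each exceed half the capacity and cannot share a disc, forcing at least 6 discs.
At least 6 discs are required, but only 5 are allowed.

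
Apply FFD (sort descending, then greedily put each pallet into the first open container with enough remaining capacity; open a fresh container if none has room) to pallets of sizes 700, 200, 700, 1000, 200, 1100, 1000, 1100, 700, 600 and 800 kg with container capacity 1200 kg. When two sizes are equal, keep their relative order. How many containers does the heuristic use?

Sorted descending: 1100, 1100, 1000, 1000, 800, 700, 700, 700, 600, 200, 200.
  1100 → container 1 (new)  [load 1100/1200]
  1100 → container 2 (new)  [load 1100/1200]
  1000 → container 3 (new)  [load 1000/1200]
  1000 → container 4 (new)  [load 1000/1200]
  800 → container 5 (new)  [load 800/1200]
  700 → container 6 (new)  [load 700/1200]
  700 → container 7 (new)  [load 700/1200]
  700 → container 8 (new)  [load 700/1200]
  600 → container 9 (new)  [load 600/1200]
  200 → container 3  [load 1200/1200]
  200 → container 4  [load 1200/1200]
9 containers opened.

9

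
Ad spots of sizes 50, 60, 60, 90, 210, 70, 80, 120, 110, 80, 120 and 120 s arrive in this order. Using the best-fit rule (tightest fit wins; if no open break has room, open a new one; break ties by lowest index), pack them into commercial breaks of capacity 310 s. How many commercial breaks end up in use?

5

  50 → break 1 (new)  [load 50/310]
  60 → break 1  [load 110/310]
  60 → break 1  [load 170/310]
  90 → break 1  [load 260/310]
  210 → break 2 (new)  [load 210/310]
  70 → break 2  [load 280/310]
  80 → break 3 (new)  [load 80/310]
  120 → break 3  [load 200/310]
  110 → break 3  [load 310/310]
  80 → break 4 (new)  [load 80/310]
  120 → break 4  [load 200/310]
  120 → break 5 (new)  [load 120/310]
5 commercial breaks opened.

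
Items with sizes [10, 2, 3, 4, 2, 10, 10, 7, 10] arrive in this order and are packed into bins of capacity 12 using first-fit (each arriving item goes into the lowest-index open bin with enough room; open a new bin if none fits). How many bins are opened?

  10 → bin 1 (new)  [load 10/12]
  2 → bin 1  [load 12/12]
  3 → bin 2 (new)  [load 3/12]
  4 → bin 2  [load 7/12]
  2 → bin 2  [load 9/12]
  10 → bin 3 (new)  [load 10/12]
  10 → bin 4 (new)  [load 10/12]
  7 → bin 5 (new)  [load 7/12]
  10 → bin 6 (new)  [load 10/12]
6 bins opened.

6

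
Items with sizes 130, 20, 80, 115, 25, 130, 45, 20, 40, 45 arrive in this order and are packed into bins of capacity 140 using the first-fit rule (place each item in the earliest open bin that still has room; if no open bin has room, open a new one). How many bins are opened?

  130 → bin 1 (new)  [load 130/140]
  20 → bin 2 (new)  [load 20/140]
  80 → bin 2  [load 100/140]
  115 → bin 3 (new)  [load 115/140]
  25 → bin 2  [load 125/140]
  130 → bin 4 (new)  [load 130/140]
  45 → bin 5 (new)  [load 45/140]
  20 → bin 3  [load 135/140]
  40 → bin 5  [load 85/140]
  45 → bin 5  [load 130/140]
5 bins opened.

5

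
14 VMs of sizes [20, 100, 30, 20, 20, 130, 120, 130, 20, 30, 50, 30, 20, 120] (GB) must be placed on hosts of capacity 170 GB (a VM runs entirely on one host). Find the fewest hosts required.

5

Total = 130 + 130 + 120 + 120 + 100 + 50 + 30 + 30 + 30 + 20 + 20 + 20 + 20 + 20 = 840 GB.
Lower bound: ⌈840/170⌉ = 5 hosts.
A packing using 5 hosts:
  host 1: 130 + 30 = 160
  host 2: 130 + 20 + 20 = 170
  host 3: 120 + 50 = 170
  host 4: 120 + 30 + 20 = 170
  host 5: 100 + 30 + 20 + 20 = 170
This matches the lower bound, so 5 is optimal.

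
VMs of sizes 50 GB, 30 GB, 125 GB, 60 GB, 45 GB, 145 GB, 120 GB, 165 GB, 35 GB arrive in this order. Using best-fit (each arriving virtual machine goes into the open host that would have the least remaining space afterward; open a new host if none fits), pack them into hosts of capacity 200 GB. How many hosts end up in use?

5

  50 → host 1 (new)  [load 50/200]
  30 → host 1  [load 80/200]
  125 → host 2 (new)  [load 125/200]
  60 → host 2  [load 185/200]
  45 → host 1  [load 125/200]
  145 → host 3 (new)  [load 145/200]
  120 → host 4 (new)  [load 120/200]
  165 → host 5 (new)  [load 165/200]
  35 → host 5  [load 200/200]
5 hosts opened.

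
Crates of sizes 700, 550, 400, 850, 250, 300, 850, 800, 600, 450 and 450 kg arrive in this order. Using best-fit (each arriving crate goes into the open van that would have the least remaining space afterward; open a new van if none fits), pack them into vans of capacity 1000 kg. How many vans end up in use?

  700 → van 1 (new)  [load 700/1000]
  550 → van 2 (new)  [load 550/1000]
  400 → van 2  [load 950/1000]
  850 → van 3 (new)  [load 850/1000]
  250 → van 1  [load 950/1000]
  300 → van 4 (new)  [load 300/1000]
  850 → van 5 (new)  [load 850/1000]
  800 → van 6 (new)  [load 800/1000]
  600 → van 4  [load 900/1000]
  450 → van 7 (new)  [load 450/1000]
  450 → van 7  [load 900/1000]
7 vans opened.

7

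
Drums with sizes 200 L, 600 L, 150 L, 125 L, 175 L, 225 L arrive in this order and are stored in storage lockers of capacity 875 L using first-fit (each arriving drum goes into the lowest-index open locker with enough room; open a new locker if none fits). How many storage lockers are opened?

2

  200 → locker 1 (new)  [load 200/875]
  600 → locker 1  [load 800/875]
  150 → locker 2 (new)  [load 150/875]
  125 → locker 2  [load 275/875]
  175 → locker 2  [load 450/875]
  225 → locker 2  [load 675/875]
2 storage lockers opened.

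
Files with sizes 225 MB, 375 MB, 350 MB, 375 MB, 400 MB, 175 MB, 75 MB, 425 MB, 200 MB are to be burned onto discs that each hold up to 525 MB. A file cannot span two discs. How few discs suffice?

6

Total = 425 + 400 + 375 + 375 + 350 + 225 + 200 + 175 + 75 = 2600 MB.
Lower bound: ⌈2600/525⌉ = 5 discs.
A packing using 6 discs:
  disc 1: 425 + 75 = 500
  disc 2: 400 = 400
  disc 3: 375 = 375
  disc 4: 375 = 375
  disc 5: 350 + 175 = 525
  disc 6: 225 + 200 = 425
No arrangement into 5 discs stays within capacity, so 6 is optimal.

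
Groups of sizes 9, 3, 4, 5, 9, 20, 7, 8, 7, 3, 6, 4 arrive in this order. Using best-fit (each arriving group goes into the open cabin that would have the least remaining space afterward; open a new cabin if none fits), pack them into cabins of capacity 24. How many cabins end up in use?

4

  9 → cabin 1 (new)  [load 9/24]
  3 → cabin 1  [load 12/24]
  4 → cabin 1  [load 16/24]
  5 → cabin 1  [load 21/24]
  9 → cabin 2 (new)  [load 9/24]
  20 → cabin 3 (new)  [load 20/24]
  7 → cabin 2  [load 16/24]
  8 → cabin 2  [load 24/24]
  7 → cabin 4 (new)  [load 7/24]
  3 → cabin 1  [load 24/24]
  6 → cabin 4  [load 13/24]
  4 → cabin 3  [load 24/24]
4 cabins opened.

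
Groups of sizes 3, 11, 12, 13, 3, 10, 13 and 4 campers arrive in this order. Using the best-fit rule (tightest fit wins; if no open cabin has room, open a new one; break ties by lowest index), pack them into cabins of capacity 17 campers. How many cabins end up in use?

5

  3 → cabin 1 (new)  [load 3/17]
  11 → cabin 1  [load 14/17]
  12 → cabin 2 (new)  [load 12/17]
  13 → cabin 3 (new)  [load 13/17]
  3 → cabin 1  [load 17/17]
  10 → cabin 4 (new)  [load 10/17]
  13 → cabin 5 (new)  [load 13/17]
  4 → cabin 3  [load 17/17]
5 cabins opened.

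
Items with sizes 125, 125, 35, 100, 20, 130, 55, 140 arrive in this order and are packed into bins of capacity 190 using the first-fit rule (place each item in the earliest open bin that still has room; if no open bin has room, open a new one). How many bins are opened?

5

  125 → bin 1 (new)  [load 125/190]
  125 → bin 2 (new)  [load 125/190]
  35 → bin 1  [load 160/190]
  100 → bin 3 (new)  [load 100/190]
  20 → bin 1  [load 180/190]
  130 → bin 4 (new)  [load 130/190]
  55 → bin 2  [load 180/190]
  140 → bin 5 (new)  [load 140/190]
5 bins opened.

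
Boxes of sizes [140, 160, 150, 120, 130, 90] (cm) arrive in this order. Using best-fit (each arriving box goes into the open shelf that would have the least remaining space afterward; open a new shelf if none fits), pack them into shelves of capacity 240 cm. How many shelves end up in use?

5

  140 → shelf 1 (new)  [load 140/240]
  160 → shelf 2 (new)  [load 160/240]
  150 → shelf 3 (new)  [load 150/240]
  120 → shelf 4 (new)  [load 120/240]
  130 → shelf 5 (new)  [load 130/240]
  90 → shelf 3  [load 240/240]
5 shelves opened.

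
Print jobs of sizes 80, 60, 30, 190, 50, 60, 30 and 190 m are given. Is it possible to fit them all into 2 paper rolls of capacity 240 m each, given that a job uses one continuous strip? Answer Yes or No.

No

Total = 690 m; ⌈690/240⌉ = 3.
At least 3 paper rolls are required, but only 2 are allowed.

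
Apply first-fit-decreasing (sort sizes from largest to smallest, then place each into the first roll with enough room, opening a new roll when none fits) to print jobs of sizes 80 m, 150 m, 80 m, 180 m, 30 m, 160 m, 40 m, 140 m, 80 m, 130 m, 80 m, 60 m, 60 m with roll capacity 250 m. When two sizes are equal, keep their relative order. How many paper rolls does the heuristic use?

6

Sorted descending: 180, 160, 150, 140, 130, 80, 80, 80, 80, 60, 60, 40, 30.
  180 → roll 1 (new)  [load 180/250]
  160 → roll 2 (new)  [load 160/250]
  150 → roll 3 (new)  [load 150/250]
  140 → roll 4 (new)  [load 140/250]
  130 → roll 5 (new)  [load 130/250]
  80 → roll 2  [load 240/250]
  80 → roll 3  [load 230/250]
  80 → roll 4  [load 220/250]
  80 → roll 5  [load 210/250]
  60 → roll 1  [load 240/250]
  60 → roll 6 (new)  [load 60/250]
  40 → roll 5  [load 250/250]
  30 → roll 4  [load 250/250]
6 paper rolls opened.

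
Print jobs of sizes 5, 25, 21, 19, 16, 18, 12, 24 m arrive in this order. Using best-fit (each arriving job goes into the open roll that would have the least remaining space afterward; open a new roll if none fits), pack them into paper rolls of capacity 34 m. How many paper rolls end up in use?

5

  5 → roll 1 (new)  [load 5/34]
  25 → roll 1  [load 30/34]
  21 → roll 2 (new)  [load 21/34]
  19 → roll 3 (new)  [load 19/34]
  16 → roll 4 (new)  [load 16/34]
  18 → roll 4  [load 34/34]
  12 → roll 2  [load 33/34]
  24 → roll 5 (new)  [load 24/34]
5 paper rolls opened.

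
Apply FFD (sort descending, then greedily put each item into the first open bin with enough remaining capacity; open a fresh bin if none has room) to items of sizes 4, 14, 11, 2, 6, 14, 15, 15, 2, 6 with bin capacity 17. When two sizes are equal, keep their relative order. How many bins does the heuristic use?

Sorted descending: 15, 15, 14, 14, 11, 6, 6, 4, 2, 2.
  15 → bin 1 (new)  [load 15/17]
  15 → bin 2 (new)  [load 15/17]
  14 → bin 3 (new)  [load 14/17]
  14 → bin 4 (new)  [load 14/17]
  11 → bin 5 (new)  [load 11/17]
  6 → bin 5  [load 17/17]
  6 → bin 6 (new)  [load 6/17]
  4 → bin 6  [load 10/17]
  2 → bin 1  [load 17/17]
  2 → bin 2  [load 17/17]
6 bins opened.

6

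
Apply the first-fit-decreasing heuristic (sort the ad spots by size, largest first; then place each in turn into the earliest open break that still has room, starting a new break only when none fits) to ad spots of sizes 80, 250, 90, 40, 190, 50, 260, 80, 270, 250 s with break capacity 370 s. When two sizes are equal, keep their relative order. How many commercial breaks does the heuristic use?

Sorted descending: 270, 260, 250, 250, 190, 90, 80, 80, 50, 40.
  270 → break 1 (new)  [load 270/370]
  260 → break 2 (new)  [load 260/370]
  250 → break 3 (new)  [load 250/370]
  250 → break 4 (new)  [load 250/370]
  190 → break 5 (new)  [load 190/370]
  90 → break 1  [load 360/370]
  80 → break 2  [load 340/370]
  80 → break 3  [load 330/370]
  50 → break 4  [load 300/370]
  40 → break 3  [load 370/370]
5 commercial breaks opened.

5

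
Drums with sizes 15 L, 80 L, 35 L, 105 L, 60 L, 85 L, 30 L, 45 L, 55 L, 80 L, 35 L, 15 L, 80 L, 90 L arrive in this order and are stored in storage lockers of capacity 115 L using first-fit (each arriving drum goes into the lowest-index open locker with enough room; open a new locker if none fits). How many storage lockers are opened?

  15 → locker 1 (new)  [load 15/115]
  80 → locker 1  [load 95/115]
  35 → locker 2 (new)  [load 35/115]
  105 → locker 3 (new)  [load 105/115]
  60 → locker 2  [load 95/115]
  85 → locker 4 (new)  [load 85/115]
  30 → locker 4  [load 115/115]
  45 → locker 5 (new)  [load 45/115]
  55 → locker 5  [load 100/115]
  80 → locker 6 (new)  [load 80/115]
  35 → locker 6  [load 115/115]
  15 → locker 1  [load 110/115]
  80 → locker 7 (new)  [load 80/115]
  90 → locker 8 (new)  [load 90/115]
8 storage lockers opened.

8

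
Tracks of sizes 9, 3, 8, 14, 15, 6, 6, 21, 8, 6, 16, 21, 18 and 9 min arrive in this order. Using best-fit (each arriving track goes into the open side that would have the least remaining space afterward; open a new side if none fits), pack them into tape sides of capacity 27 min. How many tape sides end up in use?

7

  9 → side 1 (new)  [load 9/27]
  3 → side 1  [load 12/27]
  8 → side 1  [load 20/27]
  14 → side 2 (new)  [load 14/27]
  15 → side 3 (new)  [load 15/27]
  6 → side 1  [load 26/27]
  6 → side 3  [load 21/27]
  21 → side 4 (new)  [load 21/27]
  8 → side 2  [load 22/27]
  6 → side 3  [load 27/27]
  16 → side 5 (new)  [load 16/27]
  21 → side 6 (new)  [load 21/27]
  18 → side 7 (new)  [load 18/27]
  9 → side 7  [load 27/27]
7 tape sides opened.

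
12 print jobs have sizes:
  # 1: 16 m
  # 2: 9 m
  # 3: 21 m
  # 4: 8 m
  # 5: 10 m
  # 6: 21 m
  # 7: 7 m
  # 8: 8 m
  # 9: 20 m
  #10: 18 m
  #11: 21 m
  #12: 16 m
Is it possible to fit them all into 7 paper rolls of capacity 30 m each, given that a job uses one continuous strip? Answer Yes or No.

Yes

A valid assignment using 7 paper rolls:
  roll 1: 21 + 9 = 30
  roll 2: 21 + 8 = 29
  roll 3: 21 + 8 = 29
  roll 4: 20 + 10 = 30
  roll 5: 18 + 7 = 25
  roll 6: 16 = 16
  roll 7: 16 = 16
Every load is within 30 m, so 7 paper rolls suffice.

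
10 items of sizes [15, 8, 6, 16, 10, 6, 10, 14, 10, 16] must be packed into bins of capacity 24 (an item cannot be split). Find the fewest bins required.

5

Total = 16 + 16 + 15 + 14 + 10 + 10 + 10 + 8 + 6 + 6 = 111.
Lower bound: ⌈111/24⌉ = 5 bins.
A packing using 5 bins:
  bin 1: 16 + 8 = 24
  bin 2: 16 + 6 = 22
  bin 3: 15 + 6 = 21
  bin 4: 14 + 10 = 24
  bin 5: 10 + 10 = 20
This matches the lower bound, so 5 is optimal.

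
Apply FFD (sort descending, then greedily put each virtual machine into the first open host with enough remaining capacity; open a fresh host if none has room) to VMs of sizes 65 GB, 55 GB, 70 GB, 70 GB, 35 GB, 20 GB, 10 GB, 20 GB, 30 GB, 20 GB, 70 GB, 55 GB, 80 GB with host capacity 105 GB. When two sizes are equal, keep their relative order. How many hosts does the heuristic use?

7

Sorted descending: 80, 70, 70, 70, 65, 55, 55, 35, 30, 20, 20, 20, 10.
  80 → host 1 (new)  [load 80/105]
  70 → host 2 (new)  [load 70/105]
  70 → host 3 (new)  [load 70/105]
  70 → host 4 (new)  [load 70/105]
  65 → host 5 (new)  [load 65/105]
  55 → host 6 (new)  [load 55/105]
  55 → host 7 (new)  [load 55/105]
  35 → host 2  [load 105/105]
  30 → host 3  [load 100/105]
  20 → host 1  [load 100/105]
  20 → host 4  [load 90/105]
  20 → host 5  [load 85/105]
  10 → host 4  [load 100/105]
7 hosts opened.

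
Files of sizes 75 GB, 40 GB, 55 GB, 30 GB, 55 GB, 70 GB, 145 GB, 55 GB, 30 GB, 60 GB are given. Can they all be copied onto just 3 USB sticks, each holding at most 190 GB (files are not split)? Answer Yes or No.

No

Total = 615 GB; ⌈615/190⌉ = 4.
At least 4 USB sticks are required, but only 3 are allowed.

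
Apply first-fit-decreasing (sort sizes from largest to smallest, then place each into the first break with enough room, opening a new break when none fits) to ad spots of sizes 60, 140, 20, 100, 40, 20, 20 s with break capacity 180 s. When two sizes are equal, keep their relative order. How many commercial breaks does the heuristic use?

3

Sorted descending: 140, 100, 60, 40, 20, 20, 20.
  140 → break 1 (new)  [load 140/180]
  100 → break 2 (new)  [load 100/180]
  60 → break 2  [load 160/180]
  40 → break 1  [load 180/180]
  20 → break 2  [load 180/180]
  20 → break 3 (new)  [load 20/180]
  20 → break 3  [load 40/180]
3 commercial breaks opened.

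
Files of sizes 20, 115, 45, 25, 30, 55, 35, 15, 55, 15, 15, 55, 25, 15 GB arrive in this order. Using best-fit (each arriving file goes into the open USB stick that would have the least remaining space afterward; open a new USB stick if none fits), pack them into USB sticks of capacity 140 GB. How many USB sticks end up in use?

4

  20 → USB stick 1 (new)  [load 20/140]
  115 → USB stick 1  [load 135/140]
  45 → USB stick 2 (new)  [load 45/140]
  25 → USB stick 2  [load 70/140]
  30 → USB stick 2  [load 100/140]
  55 → USB stick 3 (new)  [load 55/140]
  35 → USB stick 2  [load 135/140]
  15 → USB stick 3  [load 70/140]
  55 → USB stick 3  [load 125/140]
  15 → USB stick 3  [load 140/140]
  15 → USB stick 4 (new)  [load 15/140]
  55 → USB stick 4  [load 70/140]
  25 → USB stick 4  [load 95/140]
  15 → USB stick 4  [load 110/140]
4 USB sticks opened.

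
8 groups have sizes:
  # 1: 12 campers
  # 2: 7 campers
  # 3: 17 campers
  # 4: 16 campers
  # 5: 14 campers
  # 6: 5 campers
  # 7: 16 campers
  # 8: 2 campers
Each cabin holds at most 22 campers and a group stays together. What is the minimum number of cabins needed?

5

Total = 17 + 16 + 16 + 14 + 12 + 7 + 5 + 2 = 89 campers.
Lower bound: ⌈89/22⌉ = 5 cabins.
A packing using 5 cabins:
  cabin 1: 17 + 5 = 22
  cabin 2: 16 + 2 = 18
  cabin 3: 16 = 16
  cabin 4: 14 + 7 = 21
  cabin 5: 12 = 12
This matches the lower bound, so 5 is optimal.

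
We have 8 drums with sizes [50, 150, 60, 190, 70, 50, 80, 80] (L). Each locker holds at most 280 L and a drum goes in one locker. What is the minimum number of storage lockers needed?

Total = 190 + 150 + 80 + 80 + 70 + 60 + 50 + 50 = 730 L.
Lower bound: ⌈730/280⌉ = 3 storage lockers.
A packing using 3 storage lockers:
  locker 1: 190 + 80 = 270
  locker 2: 150 + 80 + 50 = 280
  locker 3: 70 + 60 + 50 = 180
This matches the lower bound, so 3 is optimal.

3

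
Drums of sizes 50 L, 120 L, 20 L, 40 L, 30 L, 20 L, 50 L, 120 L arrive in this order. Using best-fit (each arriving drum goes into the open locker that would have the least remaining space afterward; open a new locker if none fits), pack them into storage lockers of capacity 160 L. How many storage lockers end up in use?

  50 → locker 1 (new)  [load 50/160]
  120 → locker 2 (new)  [load 120/160]
  20 → locker 2  [load 140/160]
  40 → locker 1  [load 90/160]
  30 → locker 1  [load 120/160]
  20 → locker 2  [load 160/160]
  50 → locker 3 (new)  [load 50/160]
  120 → locker 4 (new)  [load 120/160]
4 storage lockers opened.

4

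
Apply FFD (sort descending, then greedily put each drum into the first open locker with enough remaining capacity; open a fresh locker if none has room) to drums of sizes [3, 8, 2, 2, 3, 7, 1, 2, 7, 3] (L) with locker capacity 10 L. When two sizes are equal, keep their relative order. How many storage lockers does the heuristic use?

Sorted descending: 8, 7, 7, 3, 3, 3, 2, 2, 2, 1.
  8 → locker 1 (new)  [load 8/10]
  7 → locker 2 (new)  [load 7/10]
  7 → locker 3 (new)  [load 7/10]
  3 → locker 2  [load 10/10]
  3 → locker 3  [load 10/10]
  3 → locker 4 (new)  [load 3/10]
  2 → locker 1  [load 10/10]
  2 → locker 4  [load 5/10]
  2 → locker 4  [load 7/10]
  1 → locker 4  [load 8/10]
4 storage lockers opened.

4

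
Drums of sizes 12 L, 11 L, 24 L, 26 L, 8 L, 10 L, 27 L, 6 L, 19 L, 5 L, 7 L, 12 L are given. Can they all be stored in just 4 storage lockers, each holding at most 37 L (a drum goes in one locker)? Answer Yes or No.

No

Total = 167 L; ⌈167/37⌉ = 5.
At least 5 storage lockers are required, but only 4 are allowed.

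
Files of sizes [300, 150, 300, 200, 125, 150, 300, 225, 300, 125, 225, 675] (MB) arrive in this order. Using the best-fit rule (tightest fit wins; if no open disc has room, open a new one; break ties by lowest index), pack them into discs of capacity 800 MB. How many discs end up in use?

  300 → disc 1 (new)  [load 300/800]
  150 → disc 1  [load 450/800]
  300 → disc 1  [load 750/800]
  200 → disc 2 (new)  [load 200/800]
  125 → disc 2  [load 325/800]
  150 → disc 2  [load 475/800]
  300 → disc 2  [load 775/800]
  225 → disc 3 (new)  [load 225/800]
  300 → disc 3  [load 525/800]
  125 → disc 3  [load 650/800]
  225 → disc 4 (new)  [load 225/800]
  675 → disc 5 (new)  [load 675/800]
5 discs opened.

5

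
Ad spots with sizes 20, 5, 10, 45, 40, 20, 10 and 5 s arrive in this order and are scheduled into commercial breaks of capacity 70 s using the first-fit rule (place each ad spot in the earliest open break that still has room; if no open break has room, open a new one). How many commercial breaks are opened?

3

  20 → break 1 (new)  [load 20/70]
  5 → break 1  [load 25/70]
  10 → break 1  [load 35/70]
  45 → break 2 (new)  [load 45/70]
  40 → break 3 (new)  [load 40/70]
  20 → break 1  [load 55/70]
  10 → break 1  [load 65/70]
  5 → break 1  [load 70/70]
3 commercial breaks opened.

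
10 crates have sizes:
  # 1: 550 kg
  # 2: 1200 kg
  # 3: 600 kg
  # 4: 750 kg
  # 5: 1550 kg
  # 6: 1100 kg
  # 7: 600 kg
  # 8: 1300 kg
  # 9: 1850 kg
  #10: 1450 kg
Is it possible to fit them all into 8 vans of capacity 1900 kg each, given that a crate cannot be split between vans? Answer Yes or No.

A valid assignment using 7 vans:
  van 1: 1850 = 1850
  van 2: 1550 = 1550
  van 3: 1450 = 1450
  van 4: 1300 + 600 = 1900
  van 5: 1200 + 600 = 1800
  van 6: 1100 + 750 = 1850
  van 7: 550 = 550
That uses only 7 ≤ 8, so 8 vans are enough.

Yes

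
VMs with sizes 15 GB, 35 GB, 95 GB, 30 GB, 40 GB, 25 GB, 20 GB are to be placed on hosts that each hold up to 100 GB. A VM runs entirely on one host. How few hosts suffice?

3

Total = 95 + 40 + 35 + 30 + 25 + 20 + 15 = 260 GB.
Lower bound: ⌈260/100⌉ = 3 hosts.
A packing using 3 hosts:
  host 1: 95 = 95
  host 2: 40 + 35 + 25 = 100
  host 3: 30 + 20 + 15 = 65
This matches the lower bound, so 3 is optimal.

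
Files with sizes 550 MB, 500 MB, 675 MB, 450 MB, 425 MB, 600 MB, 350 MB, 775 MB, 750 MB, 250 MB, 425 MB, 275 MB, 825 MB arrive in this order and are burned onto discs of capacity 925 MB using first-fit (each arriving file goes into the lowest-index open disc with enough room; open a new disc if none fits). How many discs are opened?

8

  550 → disc 1 (new)  [load 550/925]
  500 → disc 2 (new)  [load 500/925]
  675 → disc 3 (new)  [load 675/925]
  450 → disc 4 (new)  [load 450/925]
  425 → disc 2  [load 925/925]
  600 → disc 5 (new)  [load 600/925]
  350 → disc 1  [load 900/925]
  775 → disc 6 (new)  [load 775/925]
  750 → disc 7 (new)  [load 750/925]
  250 → disc 3  [load 925/925]
  425 → disc 4  [load 875/925]
  275 → disc 5  [load 875/925]
  825 → disc 8 (new)  [load 825/925]
8 discs opened.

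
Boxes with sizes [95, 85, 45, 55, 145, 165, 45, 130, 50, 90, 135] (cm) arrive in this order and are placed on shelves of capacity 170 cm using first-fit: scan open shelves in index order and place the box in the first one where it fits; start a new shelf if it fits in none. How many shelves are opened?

  95 → shelf 1 (new)  [load 95/170]
  85 → shelf 2 (new)  [load 85/170]
  45 → shelf 1  [load 140/170]
  55 → shelf 2  [load 140/170]
  145 → shelf 3 (new)  [load 145/170]
  165 → shelf 4 (new)  [load 165/170]
  45 → shelf 5 (new)  [load 45/170]
  130 → shelf 6 (new)  [load 130/170]
  50 → shelf 5  [load 95/170]
  90 → shelf 7 (new)  [load 90/170]
  135 → shelf 8 (new)  [load 135/170]
8 shelves opened.

8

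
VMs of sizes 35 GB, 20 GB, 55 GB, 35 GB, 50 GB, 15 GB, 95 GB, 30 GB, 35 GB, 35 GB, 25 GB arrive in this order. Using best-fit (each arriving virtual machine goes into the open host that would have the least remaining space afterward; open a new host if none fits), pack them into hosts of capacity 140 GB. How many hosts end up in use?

  35 → host 1 (new)  [load 35/140]
  20 → host 1  [load 55/140]
  55 → host 1  [load 110/140]
  35 → host 2 (new)  [load 35/140]
  50 → host 2  [load 85/140]
  15 → host 1  [load 125/140]
  95 → host 3 (new)  [load 95/140]
  30 → host 3  [load 125/140]
  35 → host 2  [load 120/140]
  35 → host 4 (new)  [load 35/140]
  25 → host 4  [load 60/140]
4 hosts opened.

4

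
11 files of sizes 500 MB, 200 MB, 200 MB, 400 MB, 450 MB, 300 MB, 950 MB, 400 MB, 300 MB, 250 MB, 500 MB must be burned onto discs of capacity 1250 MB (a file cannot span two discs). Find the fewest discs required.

4

Total = 950 + 500 + 500 + 450 + 400 + 400 + 300 + 300 + 250 + 200 + 200 = 4450 MB.
Lower bound: ⌈4450/1250⌉ = 4 discs.
A packing using 4 discs:
  disc 1: 950 + 300 = 1250
  disc 2: 500 + 500 + 250 = 1250
  disc 3: 450 + 400 + 400 = 1250
  disc 4: 300 + 200 + 200 = 700
This matches the lower bound, so 4 is optimal.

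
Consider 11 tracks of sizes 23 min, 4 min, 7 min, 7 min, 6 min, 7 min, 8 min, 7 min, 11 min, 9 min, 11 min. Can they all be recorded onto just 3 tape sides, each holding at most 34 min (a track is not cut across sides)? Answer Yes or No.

Yes

A valid assignment using 3 tape sides:
  side 1: 23 + 11 = 34
  side 2: 11 + 9 + 8 + 6 = 34
  side 3: 7 + 7 + 7 + 7 + 4 = 32
Every load is within 34 min, so 3 tape sides suffice.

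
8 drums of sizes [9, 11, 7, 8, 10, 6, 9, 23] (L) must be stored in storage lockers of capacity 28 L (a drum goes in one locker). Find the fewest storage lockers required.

Total = 23 + 11 + 10 + 9 + 9 + 8 + 7 + 6 = 83 L.
Lower bound: ⌈83/28⌉ = 3 storage lockers.
A packing using 4 storage lockers:
  locker 1: 23 = 23
  locker 2: 11 + 10 + 7 = 28
  locker 3: 9 + 9 + 8 = 26
  locker 4: 6 = 6
No arrangement into 3 storage lockers stays within capacity, so 4 is optimal.

4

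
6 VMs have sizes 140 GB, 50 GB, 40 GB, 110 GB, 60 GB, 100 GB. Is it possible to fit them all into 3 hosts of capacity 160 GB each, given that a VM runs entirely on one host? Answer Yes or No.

No

Total = 500 GB; ⌈500/160⌉ = 4.
At least 4 hosts are required, but only 3 are allowed.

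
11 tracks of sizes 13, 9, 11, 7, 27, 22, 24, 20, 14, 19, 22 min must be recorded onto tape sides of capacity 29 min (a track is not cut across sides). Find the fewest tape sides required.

8

Total = 27 + 24 + 22 + 22 + 20 + 19 + 14 + 13 + 11 + 9 + 7 = 188 min.
Lower bound: ⌈188/29⌉ = 7 tape sides.
A packing using 8 tape sides:
  side 1: 27 = 27
  side 2: 24 = 24
  side 3: 22 + 7 = 29
  side 4: 22 = 22
  side 5: 20 + 9 = 29
  side 6: 19 = 19
  side 7: 14 + 13 = 27
  side 8: 11 = 11
No arrangement into 7 tape sides stays within capacity, so 8 is optimal.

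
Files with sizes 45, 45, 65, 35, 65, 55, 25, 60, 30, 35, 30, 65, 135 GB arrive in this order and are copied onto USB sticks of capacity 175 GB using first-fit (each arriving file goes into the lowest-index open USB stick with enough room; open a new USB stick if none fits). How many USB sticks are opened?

5

  45 → USB stick 1 (new)  [load 45/175]
  45 → USB stick 1  [load 90/175]
  65 → USB stick 1  [load 155/175]
  35 → USB stick 2 (new)  [load 35/175]
  65 → USB stick 2  [load 100/175]
  55 → USB stick 2  [load 155/175]
  25 → USB stick 3 (new)  [load 25/175]
  60 → USB stick 3  [load 85/175]
  30 → USB stick 3  [load 115/175]
  35 → USB stick 3  [load 150/175]
  30 → USB stick 4 (new)  [load 30/175]
  65 → USB stick 4  [load 95/175]
  135 → USB stick 5 (new)  [load 135/175]
5 USB sticks opened.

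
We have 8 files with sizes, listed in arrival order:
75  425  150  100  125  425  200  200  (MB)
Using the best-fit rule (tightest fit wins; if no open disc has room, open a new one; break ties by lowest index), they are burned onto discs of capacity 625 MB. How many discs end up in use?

  75 → disc 1 (new)  [load 75/625]
  425 → disc 1  [load 500/625]
  150 → disc 2 (new)  [load 150/625]
  100 → disc 1  [load 600/625]
  125 → disc 2  [load 275/625]
  425 → disc 3 (new)  [load 425/625]
  200 → disc 3  [load 625/625]
  200 → disc 2  [load 475/625]
3 discs opened.

3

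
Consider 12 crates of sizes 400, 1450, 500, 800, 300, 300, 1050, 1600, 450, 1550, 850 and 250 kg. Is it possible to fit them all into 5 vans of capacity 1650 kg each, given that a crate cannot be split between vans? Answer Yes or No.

Total = 9500 kg; ⌈9500/1650⌉ = 6.
At least 6 vans are required, but only 5 are allowed.

No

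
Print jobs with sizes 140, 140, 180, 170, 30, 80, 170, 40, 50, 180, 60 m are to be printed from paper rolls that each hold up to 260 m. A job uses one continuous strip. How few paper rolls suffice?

Total = 180 + 180 + 170 + 170 + 140 + 140 + 80 + 60 + 50 + 40 + 30 = 1240 m.
Lower bound: ⌈1240/260⌉ = 5 paper rolls.
Also, 6 print jobs each exceed 130 m, and no two of those can share a roll, so at least 6 paper rolls are needed.
A packing using 6 paper rolls:
  roll 1: 180 + 80 = 260
  roll 2: 180 + 60 = 240
  roll 3: 170 + 50 + 40 = 260
  roll 4: 170 + 30 = 200
  roll 5: 140 = 140
  roll 6: 140 = 140
This matches the lower bound, so 6 is optimal.

6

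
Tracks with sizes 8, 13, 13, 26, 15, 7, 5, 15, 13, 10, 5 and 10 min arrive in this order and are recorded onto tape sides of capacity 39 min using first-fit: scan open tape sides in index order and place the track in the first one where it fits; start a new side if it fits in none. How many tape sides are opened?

4

  8 → side 1 (new)  [load 8/39]
  13 → side 1  [load 21/39]
  13 → side 1  [load 34/39]
  26 → side 2 (new)  [load 26/39]
  15 → side 3 (new)  [load 15/39]
  7 → side 2  [load 33/39]
  5 → side 1  [load 39/39]
  15 → side 3  [load 30/39]
  13 → side 4 (new)  [load 13/39]
  10 → side 4  [load 23/39]
  5 → side 2  [load 38/39]
  10 → side 4  [load 33/39]
4 tape sides opened.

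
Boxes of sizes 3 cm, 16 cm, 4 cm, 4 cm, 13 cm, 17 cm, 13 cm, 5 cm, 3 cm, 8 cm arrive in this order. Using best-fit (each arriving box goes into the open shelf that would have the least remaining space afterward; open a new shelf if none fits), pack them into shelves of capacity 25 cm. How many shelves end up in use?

4

  3 → shelf 1 (new)  [load 3/25]
  16 → shelf 1  [load 19/25]
  4 → shelf 1  [load 23/25]
  4 → shelf 2 (new)  [load 4/25]
  13 → shelf 2  [load 17/25]
  17 → shelf 3 (new)  [load 17/25]
  13 → shelf 4 (new)  [load 13/25]
  5 → shelf 2  [load 22/25]
  3 → shelf 2  [load 25/25]
  8 → shelf 3  [load 25/25]
4 shelves opened.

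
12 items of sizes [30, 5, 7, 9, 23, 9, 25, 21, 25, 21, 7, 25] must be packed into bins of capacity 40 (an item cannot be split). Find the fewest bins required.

7

Total = 30 + 25 + 25 + 25 + 23 + 21 + 21 + 9 + 9 + 7 + 7 + 5 = 207.
Lower bound: ⌈207/40⌉ = 6 bins.
Also, 7 items each exceed 20, and no two of those can share a bin, so at least 7 bins are needed.
A packing using 7 bins:
  bin 1: 30 + 9 = 39
  bin 2: 25 + 9 + 5 = 39
  bin 3: 25 + 7 + 7 = 39
  bin 4: 25 = 25
  bin 5: 23 = 23
  bin 6: 21 = 21
  bin 7: 21 = 21
This matches the lower bound, so 7 is optimal.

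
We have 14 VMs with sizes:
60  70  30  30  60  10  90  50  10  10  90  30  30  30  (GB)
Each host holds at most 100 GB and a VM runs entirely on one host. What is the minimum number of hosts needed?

Total = 90 + 90 + 70 + 60 + 60 + 50 + 30 + 30 + 30 + 30 + 30 + 10 + 10 + 10 = 600 GB.
Lower bound: ⌈600/100⌉ = 6 hosts.
A packing using 7 hosts:
  host 1: 90 + 10 = 100
  host 2: 90 + 10 = 100
  host 3: 70 + 30 = 100
  host 4: 60 + 30 + 10 = 100
  host 5: 60 + 30 = 90
  host 6: 50 + 30 = 80
  host 7: 30 = 30
No arrangement into 6 hosts stays within capacity, so 7 is optimal.

7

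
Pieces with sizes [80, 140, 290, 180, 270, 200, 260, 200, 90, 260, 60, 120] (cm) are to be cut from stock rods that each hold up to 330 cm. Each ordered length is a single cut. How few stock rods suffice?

Total = 290 + 270 + 260 + 260 + 200 + 200 + 180 + 140 + 120 + 90 + 80 + 60 = 2150 cm.
Lower bound: ⌈2150/330⌉ = 7 stock rods.
A packing using 8 stock rods:
  stock rod 1: 290 = 290
  stock rod 2: 270 + 60 = 330
  stock rod 3: 260 = 260
  stock rod 4: 260 = 260
  stock rod 5: 200 + 120 = 320
  stock rod 6: 200 + 90 = 290
  stock rod 7: 180 + 140 = 320
  stock rod 8: 80 = 80
No arrangement into 7 stock rods stays within capacity, so 8 is optimal.

8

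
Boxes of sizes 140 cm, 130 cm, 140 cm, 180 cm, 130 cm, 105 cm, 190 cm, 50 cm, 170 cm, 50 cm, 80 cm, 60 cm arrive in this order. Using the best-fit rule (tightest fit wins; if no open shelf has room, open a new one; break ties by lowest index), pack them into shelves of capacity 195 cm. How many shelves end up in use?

  140 → shelf 1 (new)  [load 140/195]
  130 → shelf 2 (new)  [load 130/195]
  140 → shelf 3 (new)  [load 140/195]
  180 → shelf 4 (new)  [load 180/195]
  130 → shelf 5 (new)  [load 130/195]
  105 → shelf 6 (new)  [load 105/195]
  190 → shelf 7 (new)  [load 190/195]
  50 → shelf 1  [load 190/195]
  170 → shelf 8 (new)  [load 170/195]
  50 → shelf 3  [load 190/195]
  80 → shelf 6  [load 185/195]
  60 → shelf 2  [load 190/195]
8 shelves opened.

8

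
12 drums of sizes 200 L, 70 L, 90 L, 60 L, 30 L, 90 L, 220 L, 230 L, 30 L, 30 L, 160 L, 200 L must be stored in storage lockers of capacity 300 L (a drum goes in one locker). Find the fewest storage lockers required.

Total = 230 + 220 + 200 + 200 + 160 + 90 + 90 + 70 + 60 + 30 + 30 + 30 = 1410 L.
Lower bound: ⌈1410/300⌉ = 5 storage lockers.
A packing using 5 storage lockers:
  locker 1: 230 + 70 = 300
  locker 2: 220 + 60 = 280
  locker 3: 200 + 90 = 290
  locker 4: 200 + 90 = 290
  locker 5: 160 + 30 + 30 + 30 = 250
This matches the lower bound, so 5 is optimal.

5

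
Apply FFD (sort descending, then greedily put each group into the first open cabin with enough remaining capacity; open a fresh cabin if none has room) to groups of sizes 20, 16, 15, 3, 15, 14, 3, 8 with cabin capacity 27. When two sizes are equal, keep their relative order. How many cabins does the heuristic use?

Sorted descending: 20, 16, 15, 15, 14, 8, 3, 3.
  20 → cabin 1 (new)  [load 20/27]
  16 → cabin 2 (new)  [load 16/27]
  15 → cabin 3 (new)  [load 15/27]
  15 → cabin 4 (new)  [load 15/27]
  14 → cabin 5 (new)  [load 14/27]
  8 → cabin 2  [load 24/27]
  3 → cabin 1  [load 23/27]
  3 → cabin 1  [load 26/27]
5 cabins opened.

5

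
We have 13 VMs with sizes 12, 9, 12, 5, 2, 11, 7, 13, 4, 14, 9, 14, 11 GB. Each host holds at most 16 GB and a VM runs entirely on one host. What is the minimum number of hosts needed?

Total = 14 + 14 + 13 + 12 + 12 + 11 + 11 + 9 + 9 + 7 + 5 + 4 + 2 = 123 GB.
Lower bound: ⌈123/16⌉ = 8 hosts.
Also, 9 VMs each exceed 8 GB, and no two of those can share a host, so at least 9 hosts are needed.
A packing using 9 hosts:
  host 1: 14 + 2 = 16
  host 2: 14 = 14
  host 3: 13 = 13
  host 4: 12 + 4 = 16
  host 5: 12 = 12
  host 6: 11 + 5 = 16
  host 7: 11 = 11
  host 8: 9 + 7 = 16
  host 9: 9 = 9
This matches the lower bound, so 9 is optimal.

9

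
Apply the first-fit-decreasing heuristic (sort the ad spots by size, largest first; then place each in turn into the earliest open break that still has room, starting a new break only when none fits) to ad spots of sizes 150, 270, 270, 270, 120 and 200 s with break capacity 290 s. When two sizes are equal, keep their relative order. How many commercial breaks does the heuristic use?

Sorted descending: 270, 270, 270, 200, 150, 120.
  270 → break 1 (new)  [load 270/290]
  270 → break 2 (new)  [load 270/290]
  270 → break 3 (new)  [load 270/290]
  200 → break 4 (new)  [load 200/290]
  150 → break 5 (new)  [load 150/290]
  120 → break 5  [load 270/290]
5 commercial breaks opened.

5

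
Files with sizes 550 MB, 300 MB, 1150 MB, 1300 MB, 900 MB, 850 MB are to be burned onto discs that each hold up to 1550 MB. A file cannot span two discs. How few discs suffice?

Total = 1300 + 1150 + 900 + 850 + 550 + 300 = 5050 MB.
Lower bound: ⌈5050/1550⌉ = 4 discs.
A packing using 4 discs:
  disc 1: 1300 = 1300
  disc 2: 1150 + 300 = 1450
  disc 3: 900 + 550 = 1450
  disc 4: 850 = 850
This matches the lower bound, so 4 is optimal.

4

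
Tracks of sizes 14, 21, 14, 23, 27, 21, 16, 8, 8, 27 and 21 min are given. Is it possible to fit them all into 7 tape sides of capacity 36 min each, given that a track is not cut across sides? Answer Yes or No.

Yes

A valid assignment using 7 tape sides:
  side 1: 27 + 8 = 35
  side 2: 27 + 8 = 35
  side 3: 23 = 23
  side 4: 21 + 14 = 35
  side 5: 21 + 14 = 35
  side 6: 21 = 21
  side 7: 16 = 16
Every load is within 36 min, so 7 tape sides suffice.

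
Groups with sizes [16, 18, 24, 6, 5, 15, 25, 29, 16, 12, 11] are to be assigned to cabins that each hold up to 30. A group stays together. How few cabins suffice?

Total = 29 + 25 + 24 + 18 + 16 + 16 + 15 + 12 + 11 + 6 + 5 = 177.
Lower bound: ⌈177/30⌉ = 6 cabins.
A packing using 7 cabins:
  cabin 1: 29 = 29
  cabin 2: 25 + 5 = 30
  cabin 3: 24 + 6 = 30
  cabin 4: 18 + 12 = 30
  cabin 5: 16 + 11 = 27
  cabin 6: 16 = 16
  cabin 7: 15 = 15
No arrangement into 6 cabins stays within capacity, so 7 is optimal.

7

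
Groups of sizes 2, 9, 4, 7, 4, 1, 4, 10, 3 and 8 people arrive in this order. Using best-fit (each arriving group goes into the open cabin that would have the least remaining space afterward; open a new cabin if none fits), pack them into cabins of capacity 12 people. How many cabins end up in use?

5

  2 → cabin 1 (new)  [load 2/12]
  9 → cabin 1  [load 11/12]
  4 → cabin 2 (new)  [load 4/12]
  7 → cabin 2  [load 11/12]
  4 → cabin 3 (new)  [load 4/12]
  1 → cabin 1  [load 12/12]
  4 → cabin 3  [load 8/12]
  10 → cabin 4 (new)  [load 10/12]
  3 → cabin 3  [load 11/12]
  8 → cabin 5 (new)  [load 8/12]
5 cabins opened.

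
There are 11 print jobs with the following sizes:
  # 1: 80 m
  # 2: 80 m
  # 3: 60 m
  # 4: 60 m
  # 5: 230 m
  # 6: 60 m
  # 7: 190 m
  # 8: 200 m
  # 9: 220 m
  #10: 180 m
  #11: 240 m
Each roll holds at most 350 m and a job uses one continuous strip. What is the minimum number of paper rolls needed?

6

Total = 240 + 230 + 220 + 200 + 190 + 180 + 80 + 80 + 60 + 60 + 60 = 1600 m.
Lower bound: ⌈1600/350⌉ = 5 paper rolls.
Also, 6 print jobs each exceed 175 m, and no two of those can share a roll, so at least 6 paper rolls are needed.
A packing using 6 paper rolls:
  roll 1: 240 + 80 = 320
  roll 2: 230 + 80 = 310
  roll 3: 220 + 60 + 60 = 340
  roll 4: 200 + 60 = 260
  roll 5: 190 = 190
  roll 6: 180 = 180
This matches the lower bound, so 6 is optimal.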